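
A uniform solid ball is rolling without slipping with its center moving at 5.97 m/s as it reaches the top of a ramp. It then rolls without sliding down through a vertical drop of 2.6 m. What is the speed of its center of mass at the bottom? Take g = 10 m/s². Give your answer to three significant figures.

v ≈ 8.53 m/s

With I = (2/5)MR², the ratio k = I/(MR²) is 0.4.
The rolling condition ω = v/R makes the rotational term ½I(v/R)² = ½kMv², so KE_total = ½(1+k)Mv² = (7/10)Mv².
Energy conservation: (7/10)Mv₀² + Mgh = (7/10)Mv², so v² = v₀² + 2gh/(1+k).
v = √(5.97² + 2×10×2.6/1.4) = √72.78 ≈ 8.53 m/s.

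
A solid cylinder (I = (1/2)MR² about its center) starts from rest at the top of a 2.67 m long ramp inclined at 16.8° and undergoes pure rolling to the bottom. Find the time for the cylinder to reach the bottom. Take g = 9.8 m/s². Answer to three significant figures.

t ≈ 1.68 s

The moment of inertia is (1/2)MR², giving k ≡ I/(MR²) = 0.5.
Along the incline Mg sinθ − f = Ma, and torque about the center fR = Iα = kMR²(a/R) gives f = kMa.
Hence a = g sinθ/(1+k) = 9.8×sin16.8°/1.5 = 1.888 m/s².
Starting from rest, L = ½at², so t = √(2L/a) = √(2×2.67/1.888) ≈ 1.68 s.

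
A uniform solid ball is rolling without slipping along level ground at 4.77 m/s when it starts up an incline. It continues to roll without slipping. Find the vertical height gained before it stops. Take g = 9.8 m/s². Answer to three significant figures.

With I = (2/5)MR², the ratio k = I/(MR²) is 0.4.
Rolling without slipping gives ω = v/R, so the total kinetic energy is ½Mv² + ½Iω² = ½(1+k)Mv² = (7/10)Mv².
At the top the kinetic energy is zero, so (7/10)Mv₀² = Mgh.
Thus h = (1+k)v₀²/(2g) = 1.4 × 4.77² / (2 × 9.8) ≈ 1.63 m.

h ≈ 1.63 m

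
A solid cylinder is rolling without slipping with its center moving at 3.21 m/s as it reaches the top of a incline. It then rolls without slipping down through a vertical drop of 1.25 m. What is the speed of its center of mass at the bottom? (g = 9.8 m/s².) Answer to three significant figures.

v ≈ 5.16 m/s

With I = (1/2)MR², the ratio k = I/(MR²) is 0.5.
Pure rolling means v = ωR; then KE = ½Mv² + ½I(v/R)² = ½(1+k)Mv² = (3/4)Mv².
Energy conservation: (3/4)Mv₀² + Mgh = (3/4)Mv², so v² = v₀² + 2gh/(1+k).
v = √(3.21² + 2×9.8×1.25/1.5) = √26.64 ≈ 5.16 m/s.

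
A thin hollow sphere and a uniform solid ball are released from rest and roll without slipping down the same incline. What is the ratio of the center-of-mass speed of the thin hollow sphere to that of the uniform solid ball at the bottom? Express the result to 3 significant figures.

v_ratio ≈ 0.917

Each satisfies Mgh = ½(1+k)Mv² with k = I/(MR²), so v ∝ 1/√(1+k).
For the thin hollow sphere k = 2/3; for the uniform solid ball k = 0.4.
v₁/v₂ = √((1+k₂)/(1+k₁)) = √(1.4/1.667) ≈ 0.917.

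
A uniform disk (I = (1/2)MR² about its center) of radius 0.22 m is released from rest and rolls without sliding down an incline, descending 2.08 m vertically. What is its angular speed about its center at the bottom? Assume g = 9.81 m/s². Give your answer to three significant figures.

ω ≈ 23.7 rad/s

Here I = (1/2)MR², so the shape factor k = I/(MR²) = 0.5.
The rolling condition ω = v/R makes the rotational term ½I(v/R)² = ½kMv², so KE_total = ½(1+k)Mv² = (3/4)Mv².
Energy conservation Mgh = ½(1+k)Mv² gives v = √(2gh/(1+k)) = √(2 × 9.81 × 2.08 / 1.5) = 5.216 m/s.
The angular speed follows from ω = v/R = 5.216/0.22 ≈ 23.7 rad/s.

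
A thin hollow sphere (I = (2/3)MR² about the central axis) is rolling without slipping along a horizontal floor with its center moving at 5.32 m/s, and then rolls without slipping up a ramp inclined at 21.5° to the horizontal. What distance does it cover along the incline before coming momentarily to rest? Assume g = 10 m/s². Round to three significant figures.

d ≈ 6.44 m

For this body I = (2/3)MR², i.e. k = I/(MR²) = 2/3.
The rolling condition ω = v/R makes the rotational term ½I(v/R)² = ½kMv², so KE_total = ½(1+k)Mv² = (5/6)Mv².
Setting this equal to Mgh gives the vertical rise h = (1+k)v₀²/(2g) = 1.667×5.32²/(2×10) = 2.359 m.
Along the incline, d = h/sinθ = 2.359/sin21.5° ≈ 6.44 m.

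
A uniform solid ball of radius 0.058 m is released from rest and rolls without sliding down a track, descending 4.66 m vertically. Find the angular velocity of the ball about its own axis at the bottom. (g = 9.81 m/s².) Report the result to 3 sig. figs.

ω ≈ 139 rad/s

With I = (2/5)MR², the ratio k = I/(MR²) is 0.4.
The rolling condition ω = v/R makes the rotational term ½I(v/R)² = ½kMv², so KE_total = ½(1+k)Mv² = (7/10)Mv².
Energy conservation Mgh = ½(1+k)Mv² gives v = √(2gh/(1+k)) = √(2 × 9.81 × 4.66 / 1.4) = 8.081 m/s.
The angular speed follows from ω = v/R = 8.081/0.058 ≈ 139 rad/s.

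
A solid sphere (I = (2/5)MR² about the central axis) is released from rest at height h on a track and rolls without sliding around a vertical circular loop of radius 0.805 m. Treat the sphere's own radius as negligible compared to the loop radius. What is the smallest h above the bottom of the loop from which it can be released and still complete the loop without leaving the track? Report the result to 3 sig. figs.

With I = (2/5)MR², the ratio k = I/(MR²) is 0.4.
At the top of the loop, the minimum-contact condition is Mg = Mv_top²/r, so v_top² = gr.
With ω = v/R, the kinetic energy at speed v is ½(1+k)Mv² = (7/10)Mv².
Energy conservation from release (height h) to the top (height 2r): Mgh = Mg(2r) + (7/10)M·gr.
Thus h_min = 2r + (1+k)r/2 = r(2 + 1.4/2) = 0.805 × 2.7 ≈ 2.17 m.

h_min ≈ 2.17 m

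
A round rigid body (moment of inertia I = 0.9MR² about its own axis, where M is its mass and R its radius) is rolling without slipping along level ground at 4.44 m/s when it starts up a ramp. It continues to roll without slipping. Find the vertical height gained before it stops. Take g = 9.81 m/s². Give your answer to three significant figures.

h ≈ 1.91 m

For this body I = 0.9MR², i.e. k = I/(MR²) = 0.9.
Rolling without slipping gives ω = v/R, so the total kinetic energy is ½Mv² + ½Iω² = ½(1+k)Mv² = (19/20)Mv².
All of this converts to potential energy at the highest point: (19/20)Mv₀² = Mgh.
Thus h = (1+k)v₀²/(2g) = 1.9 × 4.44² / (2 × 9.81) ≈ 1.91 m.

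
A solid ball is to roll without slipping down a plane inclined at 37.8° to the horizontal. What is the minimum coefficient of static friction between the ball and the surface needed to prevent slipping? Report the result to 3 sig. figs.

With I = (2/5)MR², the ratio k = I/(MR²) is 0.4.
Translational: Mg sinθ − f = Ma. Rotational about the CM: fR = Iα = kMRa, so f = kMa.
These give a = g sinθ/(1+k) and the required friction f = kMg sinθ/(1+k).
The normal force is N = Mg cosθ, so μ_min = f/N = k tanθ/(1+k).
μ_min = 0.4 × tan37.8° / 1.4 ≈ 0.222.

μ_min ≈ 0.222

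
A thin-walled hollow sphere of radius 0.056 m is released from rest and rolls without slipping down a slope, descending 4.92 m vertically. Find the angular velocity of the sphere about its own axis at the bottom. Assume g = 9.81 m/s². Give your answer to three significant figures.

ω ≈ 136 rad/s

The moment of inertia is (2/3)MR², giving k ≡ I/(MR²) = 2/3.
Pure rolling means v = ωR; then KE = ½Mv² + ½I(v/R)² = ½(1+k)Mv² = (5/6)Mv².
Energy conservation Mgh = ½(1+k)Mv² gives v = √(2gh/(1+k)) = √(2 × 9.81 × 4.92 / 1.667) = 7.61 m/s.
The angular speed follows from ω = v/R = 7.61/0.056 ≈ 136 rad/s.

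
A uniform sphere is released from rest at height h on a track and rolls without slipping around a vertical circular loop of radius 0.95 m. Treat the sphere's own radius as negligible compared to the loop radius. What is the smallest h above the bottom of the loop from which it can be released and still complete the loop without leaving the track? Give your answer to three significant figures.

h_min ≈ 2.57 m

The moment of inertia is (2/5)MR², giving k ≡ I/(MR²) = 0.4.
At the top, contact is just lost when gravity alone supplies the centripetal force: Mg = Mv_top²/r, i.e. v_top² = gr.
With ω = v/R, the kinetic energy at speed v is ½(1+k)Mv² = (7/10)Mv².
Energy conservation from release (height h) to the top (height 2r): Mgh = Mg(2r) + (7/10)M·gr.
Thus h_min = 2r + (1+k)r/2 = r(2 + 1.4/2) = 0.95 × 2.7 ≈ 2.57 m.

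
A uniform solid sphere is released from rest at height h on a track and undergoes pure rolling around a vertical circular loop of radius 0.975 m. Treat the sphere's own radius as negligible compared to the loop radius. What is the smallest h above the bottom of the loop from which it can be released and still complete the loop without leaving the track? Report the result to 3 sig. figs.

Here I = (2/5)MR², so the shape factor k = I/(MR²) = 0.4.
At the top of the loop, the minimum-contact condition is Mg = Mv_top²/r, so v_top² = gr.
With ω = v/R, the kinetic energy at speed v is ½(1+k)Mv² = (7/10)Mv².
Energy conservation from release (height h) to the top (height 2r): Mgh = Mg(2r) + (7/10)M·gr.
Thus h_min = 2r + (1+k)r/2 = r(2 + 1.4/2) = 0.975 × 2.7 ≈ 2.63 m.

h_min ≈ 2.63 m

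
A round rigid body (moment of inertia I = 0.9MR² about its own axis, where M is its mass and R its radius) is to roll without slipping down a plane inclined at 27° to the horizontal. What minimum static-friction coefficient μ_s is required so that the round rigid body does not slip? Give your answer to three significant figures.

μ_min ≈ 0.241

The moment of inertia is 0.9MR², giving k ≡ I/(MR²) = 0.9.
Newton's second law down the slope: Mg sinθ − f = Ma. The torque equation fR = Iα (with α = a/R) gives f = kMa.
These give a = g sinθ/(1+k) and the required friction f = kMg sinθ/(1+k).
With N = Mg cosθ, the no-slip condition f ≤ μN gives μ_min = f/N = k tanθ/(1+k).
μ_min = 0.9 × tan27° / 1.9 ≈ 0.241.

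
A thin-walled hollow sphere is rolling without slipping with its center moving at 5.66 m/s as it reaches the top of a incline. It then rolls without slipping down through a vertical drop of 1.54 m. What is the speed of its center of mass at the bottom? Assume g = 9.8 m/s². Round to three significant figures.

v ≈ 7.08 m/s

The moment of inertia is (2/3)MR², giving k ≡ I/(MR²) = 2/3.
The rolling condition ω = v/R makes the rotational term ½I(v/R)² = ½kMv², so KE_total = ½(1+k)Mv² = (5/6)Mv².
Energy conservation: (5/6)Mv₀² + Mgh = (5/6)Mv², so v² = v₀² + 2gh/(1+k).
v = √(5.66² + 2×9.8×1.54/1.667) = √50.15 ≈ 7.08 m/s.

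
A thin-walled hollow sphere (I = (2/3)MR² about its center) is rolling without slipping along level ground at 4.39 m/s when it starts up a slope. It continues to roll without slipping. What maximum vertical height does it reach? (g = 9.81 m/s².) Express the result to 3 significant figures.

h ≈ 1.64 m

The moment of inertia is (2/3)MR², giving k ≡ I/(MR²) = 2/3.
Since it rolls without slipping, ω = v/R and KE = ½Mv² + ½Iω² = ½(1+k)Mv² = (5/6)Mv².
At the top the kinetic energy is zero, so (5/6)Mv₀² = Mgh.
Thus h = (1+k)v₀²/(2g) = 1.667 × 4.39² / (2 × 9.81) ≈ 1.64 m.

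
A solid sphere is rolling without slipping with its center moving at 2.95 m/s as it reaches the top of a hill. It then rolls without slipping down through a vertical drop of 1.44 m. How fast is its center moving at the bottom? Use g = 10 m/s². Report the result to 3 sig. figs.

For this body I = (2/5)MR², i.e. k = I/(MR²) = 0.4.
Rolling without slipping gives ω = v/R, so the total kinetic energy is ½Mv² + ½Iω² = ½(1+k)Mv² = (7/10)Mv².
Conserving energy between top and bottom: (7/10)Mv² = (7/10)Mv₀² + Mgh, hence v² = v₀² + 2gh/(1+k).
v = √(2.95² + 2×10×1.44/1.4) = √29.27 ≈ 5.41 m/s.

v ≈ 5.41 m/s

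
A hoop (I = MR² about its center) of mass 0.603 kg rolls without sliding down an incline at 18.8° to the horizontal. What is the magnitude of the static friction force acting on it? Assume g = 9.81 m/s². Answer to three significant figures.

f ≈ 0.953 N

For this body I = MR², i.e. k = I/(MR²) = 1.
Along the incline Mg sinθ − f = Ma, and torque about the center fR = Iα = kMR²(a/R) gives f = kMa.
Combining, a = g sinθ/(1+k) and f = kMa = kMg sinθ/(1+k).
f = 1 × 0.603 × 9.81 × sin18.8° / 2 ≈ 0.953 N.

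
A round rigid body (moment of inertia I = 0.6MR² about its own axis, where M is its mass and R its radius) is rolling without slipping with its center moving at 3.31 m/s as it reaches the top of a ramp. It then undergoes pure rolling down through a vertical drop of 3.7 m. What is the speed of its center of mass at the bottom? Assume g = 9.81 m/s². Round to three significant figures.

For this body I = 0.6MR², i.e. k = I/(MR²) = 0.6.
The rolling condition ω = v/R makes the rotational term ½I(v/R)² = ½kMv², so KE_total = ½(1+k)Mv² = (4/5)Mv².
Conserving energy between top and bottom: (4/5)Mv² = (4/5)Mv₀² + Mgh, hence v² = v₀² + 2gh/(1+k).
v = √(3.31² + 2×9.81×3.7/1.6) = √56.33 ≈ 7.51 m/s.

v ≈ 7.51 m/s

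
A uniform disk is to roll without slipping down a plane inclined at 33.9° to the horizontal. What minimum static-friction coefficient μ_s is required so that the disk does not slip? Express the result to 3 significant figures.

μ_min ≈ 0.224

For this body I = (1/2)MR², i.e. k = I/(MR²) = 0.5.
Translational: Mg sinθ − f = Ma. Rotational about the CM: fR = Iα = kMRa, so f = kMa.
These give a = g sinθ/(1+k) and the required friction f = kMg sinθ/(1+k).
With N = Mg cosθ, the no-slip condition f ≤ μN gives μ_min = f/N = k tanθ/(1+k).
μ_min = 0.5 × tan33.9° / 1.5 ≈ 0.224.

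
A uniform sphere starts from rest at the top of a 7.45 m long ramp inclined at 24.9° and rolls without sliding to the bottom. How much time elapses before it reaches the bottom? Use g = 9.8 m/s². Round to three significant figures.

t ≈ 2.25 s

For this body I = (2/5)MR², i.e. k = I/(MR²) = 0.4.
Along the incline Mg sinθ − f = Ma, and torque about the center fR = Iα = kMR²(a/R) gives f = kMa.
Hence a = g sinθ/(1+k) = 9.8×sin24.9°/1.4 = 2.947 m/s².
With constant a from rest, t = √(2L/a) = √(2·7.45/2.947) ≈ 2.25 s.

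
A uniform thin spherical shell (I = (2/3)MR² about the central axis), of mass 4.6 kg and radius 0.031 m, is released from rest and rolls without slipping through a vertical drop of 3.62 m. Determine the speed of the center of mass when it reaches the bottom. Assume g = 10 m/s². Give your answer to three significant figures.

v ≈ 6.59 m/s

With I = (2/3)MR², the ratio k = I/(MR²) is 2/3.
Pure rolling means v = ωR; then KE = ½Mv² + ½I(v/R)² = ½(1+k)Mv² = (5/6)Mv².
Energy conservation: Mgh = (5/6)Mv², so v = √(2gh/(1+k)) = √(2 × 10 × 3.62 / 1.667) ≈ 6.59 m/s.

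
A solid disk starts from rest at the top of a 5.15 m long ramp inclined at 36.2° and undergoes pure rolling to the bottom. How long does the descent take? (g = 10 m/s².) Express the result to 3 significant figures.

With I = (1/2)MR², the ratio k = I/(MR²) is 0.5.
Newton's second law down the slope: Mg sinθ − f = Ma. The torque equation fR = Iα (with α = a/R) gives f = kMa.
Hence a = g sinθ/(1+k) = 10×sin36.2°/1.5 = 3.937 m/s².
With constant a from rest, t = √(2L/a) = √(2·5.15/3.937) ≈ 1.62 s.

t ≈ 1.62 s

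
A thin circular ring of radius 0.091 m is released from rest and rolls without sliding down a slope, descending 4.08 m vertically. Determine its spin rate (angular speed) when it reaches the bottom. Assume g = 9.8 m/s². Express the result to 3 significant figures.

For this body I = MR², i.e. k = I/(MR²) = 1.
Since it rolls without slipping, ω = v/R and KE = ½Mv² + ½Iω² = ½(1+k)Mv² = Mv².
Energy conservation Mgh = ½(1+k)Mv² gives v = √(2gh/(1+k)) = √(2 × 9.8 × 4.08 / 2) = 6.323 m/s.
Then ω = v/R = 6.323 / 0.091 ≈ 69.5 rad/s.

ω ≈ 69.5 rad/s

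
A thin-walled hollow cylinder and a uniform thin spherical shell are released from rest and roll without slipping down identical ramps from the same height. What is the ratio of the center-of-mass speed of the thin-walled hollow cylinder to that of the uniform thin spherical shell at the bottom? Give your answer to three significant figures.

Each satisfies Mgh = ½(1+k)Mv² with k = I/(MR²), so v ∝ 1/√(1+k).
For the thin-walled hollow cylinder k = 1; for the uniform thin spherical shell k = 2/3.
v₁/v₂ = √((1+k₂)/(1+k₁)) = √(1.667/2) ≈ 0.913.

v_ratio ≈ 0.913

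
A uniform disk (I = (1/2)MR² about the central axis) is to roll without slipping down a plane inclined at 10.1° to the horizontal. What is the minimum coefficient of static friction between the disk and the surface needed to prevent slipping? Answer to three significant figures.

Here I = (1/2)MR², so the shape factor k = I/(MR²) = 0.5.
Along the incline Mg sinθ − f = Ma, and torque about the center fR = Iα = kMR²(a/R) gives f = kMa.
These give a = g sinθ/(1+k) and the required friction f = kMg sinθ/(1+k).
With N = Mg cosθ, the no-slip condition f ≤ μN gives μ_min = f/N = k tanθ/(1+k).
μ_min = 0.5 × tan10.1° / 1.5 ≈ 0.0594.

μ_min ≈ 0.0594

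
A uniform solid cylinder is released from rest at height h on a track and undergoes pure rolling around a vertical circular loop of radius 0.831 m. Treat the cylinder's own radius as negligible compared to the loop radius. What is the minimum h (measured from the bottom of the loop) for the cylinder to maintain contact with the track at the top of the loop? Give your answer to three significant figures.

h_min ≈ 2.29 m

The moment of inertia is (1/2)MR², giving k ≡ I/(MR²) = 0.5.
At the top of the loop, the minimum-contact condition is Mg = Mv_top²/r, so v_top² = gr.
With ω = v/R, the kinetic energy at speed v is ½(1+k)Mv² = (3/4)Mv².
Energy conservation from release (height h) to the top (height 2r): Mgh = Mg(2r) + (3/4)M·gr.
Thus h_min = 2r + (1+k)r/2 = r(2 + 1.5/2) = 0.831 × 2.75 ≈ 2.29 m.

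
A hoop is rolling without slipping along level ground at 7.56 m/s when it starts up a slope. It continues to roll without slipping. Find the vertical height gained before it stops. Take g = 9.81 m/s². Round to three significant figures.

Here I = MR², so the shape factor k = I/(MR²) = 1.
The rolling condition ω = v/R makes the rotational term ½I(v/R)² = ½kMv², so KE_total = ½(1+k)Mv² = Mv².
At the top the kinetic energy is zero, so Mv₀² = Mgh.
Thus h = (1+k)v₀²/(2g) = 2 × 7.56² / (2 × 9.81) ≈ 5.83 m.

h ≈ 5.83 m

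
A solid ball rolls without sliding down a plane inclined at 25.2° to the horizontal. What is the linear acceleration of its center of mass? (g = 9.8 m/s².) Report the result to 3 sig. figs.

a ≈ 2.98 m/s²

Here I = (2/5)MR², so the shape factor k = I/(MR²) = 0.4.
Newton's second law down the slope: Mg sinθ − f = Ma. The torque equation fR = Iα (with α = a/R) gives f = kMa.
Eliminating f: Mg sinθ = (1+k)Ma, so a = g sinθ/(1+k) = 9.8 × sin25.2° / 1.4 ≈ 2.98 m/s².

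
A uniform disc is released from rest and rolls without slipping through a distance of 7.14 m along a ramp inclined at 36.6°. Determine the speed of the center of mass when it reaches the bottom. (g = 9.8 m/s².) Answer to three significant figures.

Here I = (1/2)MR², so the shape factor k = I/(MR²) = 0.5.
The rolling condition ω = v/R makes the rotational term ½I(v/R)² = ½kMv², so KE_total = ½(1+k)Mv² = (3/4)Mv².
The vertical drop is h = L sinθ = 7.14 × sin36.6° = 4.257 m.
Setting Mgh = (3/4)Mv² gives v = √(2gh/(1+k)) = √(2·9.8·4.257/1.5) ≈ 7.46 m/s.

v ≈ 7.46 m/s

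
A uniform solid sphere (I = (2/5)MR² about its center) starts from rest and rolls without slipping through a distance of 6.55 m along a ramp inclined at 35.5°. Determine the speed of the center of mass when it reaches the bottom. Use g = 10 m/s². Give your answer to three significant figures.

v ≈ 7.37 m/s

Here I = (2/5)MR², so the shape factor k = I/(MR²) = 0.4.
Since it rolls without slipping, ω = v/R and KE = ½Mv² + ½Iω² = ½(1+k)Mv² = (7/10)Mv².
The vertical drop is h = L sinθ = 6.55 × sin35.5° = 3.804 m.
Setting Mgh = (7/10)Mv² gives v = √(2gh/(1+k)) = √(2·10·3.804/1.4) ≈ 7.37 m/s.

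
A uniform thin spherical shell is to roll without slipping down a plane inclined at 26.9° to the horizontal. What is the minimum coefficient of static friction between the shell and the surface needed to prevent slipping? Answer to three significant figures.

Here I = (2/3)MR², so the shape factor k = I/(MR²) = 2/3.
Along the incline Mg sinθ − f = Ma, and torque about the center fR = Iα = kMR²(a/R) gives f = kMa.
These give a = g sinθ/(1+k) and the required friction f = kMg sinθ/(1+k).
The normal force is N = Mg cosθ, so μ_min = f/N = k tanθ/(1+k).
μ_min = (2/3) × tan26.9° / 1.667 ≈ 0.203.

μ_min ≈ 0.203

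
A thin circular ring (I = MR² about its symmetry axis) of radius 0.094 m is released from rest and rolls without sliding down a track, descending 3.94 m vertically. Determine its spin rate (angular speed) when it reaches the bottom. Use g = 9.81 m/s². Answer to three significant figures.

Here I = MR², so the shape factor k = I/(MR²) = 1.
Pure rolling means v = ωR; then KE = ½Mv² + ½I(v/R)² = ½(1+k)Mv² = Mv².
Energy conservation Mgh = ½(1+k)Mv² gives v = √(2gh/(1+k)) = √(2 × 9.81 × 3.94 / 2) = 6.217 m/s.
Then ω = v/R = 6.217 / 0.094 ≈ 66.1 rad/s.

ω ≈ 66.1 rad/s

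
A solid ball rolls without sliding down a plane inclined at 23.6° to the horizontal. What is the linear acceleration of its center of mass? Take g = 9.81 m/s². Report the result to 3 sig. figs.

a ≈ 2.81 m/s²

Here I = (2/5)MR², so the shape factor k = I/(MR²) = 0.4.
Translational: Mg sinθ − f = Ma. Rotational about the CM: fR = Iα = kMRa, so f = kMa.
Eliminating f: Mg sinθ = (1+k)Ma, so a = g sinθ/(1+k) = 9.81 × sin23.6° / 1.4 ≈ 2.81 m/s².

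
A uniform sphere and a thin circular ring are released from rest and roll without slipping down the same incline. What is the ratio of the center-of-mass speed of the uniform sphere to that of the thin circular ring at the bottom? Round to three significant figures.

v_ratio ≈ 1.20

Each satisfies Mgh = ½(1+k)Mv² with k = I/(MR²), so v ∝ 1/√(1+k).
For the uniform sphere k = 0.4; for the thin circular ring k = 1.
v₁/v₂ = √((1+k₂)/(1+k₁)) = √(2/1.4) ≈ 1.20.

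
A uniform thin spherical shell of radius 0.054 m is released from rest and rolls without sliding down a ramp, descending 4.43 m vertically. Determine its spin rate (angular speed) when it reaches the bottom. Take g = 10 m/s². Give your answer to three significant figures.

Here I = (2/3)MR², so the shape factor k = I/(MR²) = 2/3.
The rolling condition ω = v/R makes the rotational term ½I(v/R)² = ½kMv², so KE_total = ½(1+k)Mv² = (5/6)Mv².
Energy conservation Mgh = ½(1+k)Mv² gives v = √(2gh/(1+k)) = √(2 × 10 × 4.43 / 1.667) = 7.291 m/s.
The angular speed follows from ω = v/R = 7.291/0.054 ≈ 135 rad/s.

ω ≈ 135 rad/s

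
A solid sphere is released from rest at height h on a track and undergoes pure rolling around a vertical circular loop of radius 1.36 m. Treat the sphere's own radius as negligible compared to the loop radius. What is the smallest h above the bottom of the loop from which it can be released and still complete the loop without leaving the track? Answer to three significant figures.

h_min ≈ 3.67 m

With I = (2/5)MR², the ratio k = I/(MR²) is 0.4.
At the top, contact is just lost when gravity alone supplies the centripetal force: Mg = Mv_top²/r, i.e. v_top² = gr.
With ω = v/R, the kinetic energy at speed v is ½(1+k)Mv² = (7/10)Mv².
Energy conservation from release (height h) to the top (height 2r): Mgh = Mg(2r) + (7/10)M·gr.
Thus h_min = 2r + (1+k)r/2 = r(2 + 1.4/2) = 1.36 × 2.7 ≈ 3.67 m.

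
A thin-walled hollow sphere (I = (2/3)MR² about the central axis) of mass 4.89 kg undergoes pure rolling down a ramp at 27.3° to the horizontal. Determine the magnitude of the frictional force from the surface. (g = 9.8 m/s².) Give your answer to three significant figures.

For this body I = (2/3)MR², i.e. k = I/(MR²) = 2/3.
Newton's second law down the slope: Mg sinθ − f = Ma. The torque equation fR = Iα (with α = a/R) gives f = kMa.
Combining, a = g sinθ/(1+k) and f = kMa = kMg sinθ/(1+k).
f = (2/3) × 4.89 × 9.8 × sin27.3° / 1.667 ≈ 8.79 N.

f ≈ 8.79 N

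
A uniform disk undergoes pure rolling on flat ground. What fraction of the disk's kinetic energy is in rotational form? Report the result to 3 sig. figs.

fraction ≈ 0.333

With I = (1/2)MR², the ratio k = I/(MR²) is 0.5.
With ω = v/R, KE_trans = ½Mv² and KE_rot = ½Iω² = ½kMv², so KE_total = ½(1+k)Mv².
The rotational fraction is therefore k/(1+k) = 0.5/1.5 ≈ 0.333.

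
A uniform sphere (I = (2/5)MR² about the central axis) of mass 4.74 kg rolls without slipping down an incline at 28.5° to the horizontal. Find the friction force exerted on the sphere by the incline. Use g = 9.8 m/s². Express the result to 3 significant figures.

The moment of inertia is (2/5)MR², giving k ≡ I/(MR²) = 0.4.
Newton's second law down the slope: Mg sinθ − f = Ma. The torque equation fR = Iα (with α = a/R) gives f = kMa.
Combining, a = g sinθ/(1+k) and f = kMa = kMg sinθ/(1+k).
f = 0.4 × 4.74 × 9.8 × sin28.5° / 1.4 ≈ 6.33 N.

f ≈ 6.33 N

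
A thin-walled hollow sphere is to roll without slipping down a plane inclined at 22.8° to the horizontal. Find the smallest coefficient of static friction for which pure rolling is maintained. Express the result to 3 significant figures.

With I = (2/3)MR², the ratio k = I/(MR²) is 2/3.
Along the incline Mg sinθ − f = Ma, and torque about the center fR = Iα = kMR²(a/R) gives f = kMa.
These give a = g sinθ/(1+k) and the required friction f = kMg sinθ/(1+k).
With N = Mg cosθ, the no-slip condition f ≤ μN gives μ_min = f/N = k tanθ/(1+k).
μ_min = (2/3) × tan22.8° / 1.667 ≈ 0.168.

μ_min ≈ 0.168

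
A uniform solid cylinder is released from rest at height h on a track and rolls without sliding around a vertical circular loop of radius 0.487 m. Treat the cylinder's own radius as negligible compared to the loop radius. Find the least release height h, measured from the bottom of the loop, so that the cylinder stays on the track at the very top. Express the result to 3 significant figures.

h_min ≈ 1.34 m

Here I = (1/2)MR², so the shape factor k = I/(MR²) = 0.5.
At the top of the loop, the minimum-contact condition is Mg = Mv_top²/r, so v_top² = gr.
With ω = v/R, the kinetic energy at speed v is ½(1+k)Mv² = (3/4)Mv².
Energy conservation from release (height h) to the top (height 2r): Mgh = Mg(2r) + (3/4)M·gr.
Thus h_min = 2r + (1+k)r/2 = r(2 + 1.5/2) = 0.487 × 2.75 ≈ 1.34 m.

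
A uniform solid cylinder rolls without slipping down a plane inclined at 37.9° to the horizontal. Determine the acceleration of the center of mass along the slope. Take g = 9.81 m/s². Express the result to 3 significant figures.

Here I = (1/2)MR², so the shape factor k = I/(MR²) = 0.5.
Translational: Mg sinθ − f = Ma. Rotational about the CM: fR = Iα = kMRa, so f = kMa.
Eliminating f: Mg sinθ = (1+k)Ma, so a = g sinθ/(1+k) = 9.81 × sin37.9° / 1.5 ≈ 4.02 m/s².

a ≈ 4.02 m/s²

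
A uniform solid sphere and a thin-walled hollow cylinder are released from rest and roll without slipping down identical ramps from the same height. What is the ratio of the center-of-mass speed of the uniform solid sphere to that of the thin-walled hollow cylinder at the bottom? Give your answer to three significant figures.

Each satisfies Mgh = ½(1+k)Mv² with k = I/(MR²), so v ∝ 1/√(1+k).
For the uniform solid sphere k = 0.4; for the thin-walled hollow cylinder k = 1.
v₁/v₂ = √((1+k₂)/(1+k₁)) = √(2/1.4) ≈ 1.20.

v_ratio ≈ 1.20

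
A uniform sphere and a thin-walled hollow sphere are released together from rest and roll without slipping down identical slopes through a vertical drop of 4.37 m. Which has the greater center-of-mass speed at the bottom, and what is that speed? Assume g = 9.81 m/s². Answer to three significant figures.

For rolling without slipping, Mgh = ½(1+k)Mv² where k = I/(MR²), so v = √(2gh/(1+k)).
Uniform sphere: k = 0.4, giving v = √(2×9.81×4.37/1.4) = 7.826 m/s.
Thin-walled hollow sphere: k = 2/3, giving v = √(2×9.81×4.37/1.667) = 7.172 m/s.
The smaller k wins: the uniform sphere, at ≈ 7.83 m/s.

the uniform sphere, at v ≈ 7.83 m/s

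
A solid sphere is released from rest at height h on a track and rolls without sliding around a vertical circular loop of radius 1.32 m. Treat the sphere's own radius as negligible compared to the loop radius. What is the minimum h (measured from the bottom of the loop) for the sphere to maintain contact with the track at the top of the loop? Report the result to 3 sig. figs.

h_min ≈ 3.56 m

For this body I = (2/5)MR², i.e. k = I/(MR²) = 0.4.
At the top, contact is just lost when gravity alone supplies the centripetal force: Mg = Mv_top²/r, i.e. v_top² = gr.
With ω = v/R, the kinetic energy at speed v is ½(1+k)Mv² = (7/10)Mv².
Energy conservation from release (height h) to the top (height 2r): Mgh = Mg(2r) + (7/10)M·gr.
Thus h_min = 2r + (1+k)r/2 = r(2 + 1.4/2) = 1.32 × 2.7 ≈ 3.56 m.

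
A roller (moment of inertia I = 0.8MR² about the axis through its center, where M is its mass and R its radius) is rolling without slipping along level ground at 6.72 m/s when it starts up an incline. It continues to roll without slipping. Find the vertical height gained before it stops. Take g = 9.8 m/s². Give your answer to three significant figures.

h ≈ 4.15 m

Here I = 0.8MR², so the shape factor k = I/(MR²) = 0.8.
Pure rolling means v = ωR; then KE = ½Mv² + ½I(v/R)² = ½(1+k)Mv² = (9/10)Mv².
All of this converts to potential energy at the highest point: (9/10)Mv₀² = Mgh.
Thus h = (1+k)v₀²/(2g) = 1.8 × 6.72² / (2 × 9.8) ≈ 4.15 m.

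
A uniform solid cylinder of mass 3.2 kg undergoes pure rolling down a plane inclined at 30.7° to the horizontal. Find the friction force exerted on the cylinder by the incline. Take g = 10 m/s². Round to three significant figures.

Here I = (1/2)MR², so the shape factor k = I/(MR²) = 0.5.
Translational: Mg sinθ − f = Ma. Rotational about the CM: fR = Iα = kMRa, so f = kMa.
Combining, a = g sinθ/(1+k) and f = kMa = kMg sinθ/(1+k).
f = 0.5 × 3.2 × 10 × sin30.7° / 1.5 ≈ 5.45 N.

f ≈ 5.45 N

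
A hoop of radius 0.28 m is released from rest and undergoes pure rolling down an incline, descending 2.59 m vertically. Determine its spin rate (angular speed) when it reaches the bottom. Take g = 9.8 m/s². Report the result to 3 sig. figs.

ω ≈ 18.0 rad/s

Here I = MR², so the shape factor k = I/(MR²) = 1.
Rolling without slipping gives ω = v/R, so the total kinetic energy is ½Mv² + ½Iω² = ½(1+k)Mv² = Mv².
Energy conservation Mgh = ½(1+k)Mv² gives v = √(2gh/(1+k)) = √(2 × 9.8 × 2.59 / 2) = 5.038 m/s.
Then ω = v/R = 5.038 / 0.28 ≈ 18.0 rad/s.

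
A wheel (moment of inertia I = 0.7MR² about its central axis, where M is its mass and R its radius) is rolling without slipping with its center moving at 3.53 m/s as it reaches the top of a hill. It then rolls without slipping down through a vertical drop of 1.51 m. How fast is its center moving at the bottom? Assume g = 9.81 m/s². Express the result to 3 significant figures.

v ≈ 5.47 m/s

Here I = 0.7MR², so the shape factor k = I/(MR²) = 0.7.
Pure rolling means v = ωR; then KE = ½Mv² + ½I(v/R)² = ½(1+k)Mv² = (17/20)Mv².
Conserving energy between top and bottom: (17/20)Mv² = (17/20)Mv₀² + Mgh, hence v² = v₀² + 2gh/(1+k).
v = √(3.53² + 2×9.81×1.51/1.7) = √29.89 ≈ 5.47 m/s.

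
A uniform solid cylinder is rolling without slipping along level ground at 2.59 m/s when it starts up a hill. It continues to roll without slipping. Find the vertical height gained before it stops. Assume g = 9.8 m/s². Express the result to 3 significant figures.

For this body I = (1/2)MR², i.e. k = I/(MR²) = 0.5.
Pure rolling means v = ωR; then KE = ½Mv² + ½I(v/R)² = ½(1+k)Mv² = (3/4)Mv².
All of this converts to potential energy at the highest point: (3/4)Mv₀² = Mgh.
Thus h = (1+k)v₀²/(2g) = 1.5 × 2.59² / (2 × 9.8) ≈ 0.513 m.

h ≈ 0.513 m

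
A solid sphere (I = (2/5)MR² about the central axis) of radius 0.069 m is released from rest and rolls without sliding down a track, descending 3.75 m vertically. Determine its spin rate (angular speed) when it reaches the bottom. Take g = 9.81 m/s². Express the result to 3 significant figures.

The moment of inertia is (2/5)MR², giving k ≡ I/(MR²) = 0.4.
Pure rolling means v = ωR; then KE = ½Mv² + ½I(v/R)² = ½(1+k)Mv² = (7/10)Mv².
Energy conservation Mgh = ½(1+k)Mv² gives v = √(2gh/(1+k)) = √(2 × 9.81 × 3.75 / 1.4) = 7.249 m/s.
The angular speed follows from ω = v/R = 7.249/0.069 ≈ 105 rad/s.

ω ≈ 105 rad/s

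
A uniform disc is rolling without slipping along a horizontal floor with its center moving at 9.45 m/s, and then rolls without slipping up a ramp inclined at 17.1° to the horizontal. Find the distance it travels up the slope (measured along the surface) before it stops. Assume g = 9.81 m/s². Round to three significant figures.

Here I = (1/2)MR², so the shape factor k = I/(MR²) = 0.5.
Rolling without slipping gives ω = v/R, so the total kinetic energy is ½Mv² + ½Iω² = ½(1+k)Mv² = (3/4)Mv².
Setting this equal to Mgh gives the vertical rise h = (1+k)v₀²/(2g) = 1.5×9.45²/(2×9.81) = 6.827 m.
The distance along the slope is d = h/sinθ = 6.827/sin17.1° ≈ 23.2 m.

d ≈ 23.2 m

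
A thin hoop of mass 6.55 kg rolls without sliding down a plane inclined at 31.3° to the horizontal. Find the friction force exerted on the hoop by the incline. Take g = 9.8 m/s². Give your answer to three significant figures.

f ≈ 16.7 N

With I = MR², the ratio k = I/(MR²) is 1.
Translational: Mg sinθ − f = Ma. Rotational about the CM: fR = Iα = kMRa, so f = kMa.
Combining, a = g sinθ/(1+k) and f = kMa = kMg sinθ/(1+k).
f = 1 × 6.55 × 9.8 × sin31.3° / 2 ≈ 16.7 N.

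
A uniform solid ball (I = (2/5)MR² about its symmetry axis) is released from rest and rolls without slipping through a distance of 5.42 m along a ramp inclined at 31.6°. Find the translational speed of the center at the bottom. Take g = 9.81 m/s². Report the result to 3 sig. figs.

The moment of inertia is (2/5)MR², giving k ≡ I/(MR²) = 0.4.
The rolling condition ω = v/R makes the rotational term ½I(v/R)² = ½kMv², so KE_total = ½(1+k)Mv² = (7/10)Mv².
The vertical drop is h = L sinθ = 5.42 × sin31.6° = 2.84 m.
Energy conservation: Mgh = (7/10)Mv², so v = √(2gh/(1+k)) = √(2 × 9.81 × 2.84 / 1.4) ≈ 6.31 m/s.

v ≈ 6.31 m/s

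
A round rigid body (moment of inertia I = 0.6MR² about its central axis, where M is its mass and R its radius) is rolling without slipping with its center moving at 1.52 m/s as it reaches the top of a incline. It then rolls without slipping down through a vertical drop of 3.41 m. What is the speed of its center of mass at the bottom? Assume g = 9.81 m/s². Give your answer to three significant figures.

With I = 0.6MR², the ratio k = I/(MR²) is 0.6.
Pure rolling means v = ωR; then KE = ½Mv² + ½I(v/R)² = ½(1+k)Mv² = (4/5)Mv².
Energy conservation: (4/5)Mv₀² + Mgh = (4/5)Mv², so v² = v₀² + 2gh/(1+k).
v = √(1.52² + 2×9.81×3.41/1.6) = √44.13 ≈ 6.64 m/s.

v ≈ 6.64 m/s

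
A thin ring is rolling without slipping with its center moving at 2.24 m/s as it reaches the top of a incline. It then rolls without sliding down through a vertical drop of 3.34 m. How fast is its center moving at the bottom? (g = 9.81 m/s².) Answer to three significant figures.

v ≈ 6.15 m/s

The moment of inertia is MR², giving k ≡ I/(MR²) = 1.
The rolling condition ω = v/R makes the rotational term ½I(v/R)² = ½kMv², so KE_total = ½(1+k)Mv² = Mv².
Energy conservation: Mv₀² + Mgh = Mv², so v² = v₀² + 2gh/(1+k).
v = √(2.24² + 2×9.81×3.34/2) = √37.78 ≈ 6.15 m/s.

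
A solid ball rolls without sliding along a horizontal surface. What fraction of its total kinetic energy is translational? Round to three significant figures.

The moment of inertia is (2/5)MR², giving k ≡ I/(MR²) = 0.4.
Since ω = v/R, the translational part is ½Mv² and the rotational part is ½I(v/R)² = ½kMv²; the total is ½(1+k)Mv².
The translational fraction is therefore 1/(1+k) = 1/1.4 ≈ 0.714.

fraction ≈ 0.714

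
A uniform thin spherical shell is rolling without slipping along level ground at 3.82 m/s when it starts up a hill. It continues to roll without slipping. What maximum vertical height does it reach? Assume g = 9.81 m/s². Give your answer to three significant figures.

h ≈ 1.24 m

Here I = (2/3)MR², so the shape factor k = I/(MR²) = 2/3.
Since it rolls without slipping, ω = v/R and KE = ½Mv² + ½Iω² = ½(1+k)Mv² = (5/6)Mv².
At the top the kinetic energy is zero, so (5/6)Mv₀² = Mgh.
Thus h = (1+k)v₀²/(2g) = 1.667 × 3.82² / (2 × 9.81) ≈ 1.24 m.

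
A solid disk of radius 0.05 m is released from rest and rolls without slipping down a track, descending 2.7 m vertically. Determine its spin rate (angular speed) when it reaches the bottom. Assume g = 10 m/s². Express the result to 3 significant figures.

ω ≈ 120 rad/s

The moment of inertia is (1/2)MR², giving k ≡ I/(MR²) = 0.5.
The rolling condition ω = v/R makes the rotational term ½I(v/R)² = ½kMv², so KE_total = ½(1+k)Mv² = (3/4)Mv².
Energy conservation Mgh = ½(1+k)Mv² gives v = √(2gh/(1+k)) = √(2 × 10 × 2.7 / 1.5) = 6 m/s.
The angular speed follows from ω = v/R = 6/0.05 ≈ 120 rad/s.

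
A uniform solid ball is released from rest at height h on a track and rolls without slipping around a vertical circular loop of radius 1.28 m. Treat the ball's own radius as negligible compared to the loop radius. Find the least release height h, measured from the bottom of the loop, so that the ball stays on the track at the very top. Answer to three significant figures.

Here I = (2/5)MR², so the shape factor k = I/(MR²) = 0.4.
At the top, contact is just lost when gravity alone supplies the centripetal force: Mg = Mv_top²/r, i.e. v_top² = gr.
With ω = v/R, the kinetic energy at speed v is ½(1+k)Mv² = (7/10)Mv².
Energy conservation from release (height h) to the top (height 2r): Mgh = Mg(2r) + (7/10)M·gr.
Thus h_min = 2r + (1+k)r/2 = r(2 + 1.4/2) = 1.28 × 2.7 ≈ 3.46 m.

h_min ≈ 3.46 m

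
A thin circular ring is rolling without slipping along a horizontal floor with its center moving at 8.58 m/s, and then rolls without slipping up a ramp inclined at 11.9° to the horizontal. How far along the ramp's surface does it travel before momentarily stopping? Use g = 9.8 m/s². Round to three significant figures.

d ≈ 36.4 m

For this body I = MR², i.e. k = I/(MR²) = 1.
Since it rolls without slipping, ω = v/R and KE = ½Mv² + ½Iω² = ½(1+k)Mv² = Mv².
Setting this equal to Mgh gives the vertical rise h = (1+k)v₀²/(2g) = 2×8.58²/(2×9.8) = 7.512 m.
Along the incline, d = h/sinθ = 7.512/sin11.9° ≈ 36.4 m.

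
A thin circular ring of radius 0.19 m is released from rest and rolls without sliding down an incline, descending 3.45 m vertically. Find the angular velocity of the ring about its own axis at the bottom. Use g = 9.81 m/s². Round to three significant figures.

ω ≈ 30.6 rad/s

The moment of inertia is MR², giving k ≡ I/(MR²) = 1.
The rolling condition ω = v/R makes the rotational term ½I(v/R)² = ½kMv², so KE_total = ½(1+k)Mv² = Mv².
Energy conservation Mgh = ½(1+k)Mv² gives v = √(2gh/(1+k)) = √(2 × 9.81 × 3.45 / 2) = 5.818 m/s.
The angular speed follows from ω = v/R = 5.818/0.19 ≈ 30.6 rad/s.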